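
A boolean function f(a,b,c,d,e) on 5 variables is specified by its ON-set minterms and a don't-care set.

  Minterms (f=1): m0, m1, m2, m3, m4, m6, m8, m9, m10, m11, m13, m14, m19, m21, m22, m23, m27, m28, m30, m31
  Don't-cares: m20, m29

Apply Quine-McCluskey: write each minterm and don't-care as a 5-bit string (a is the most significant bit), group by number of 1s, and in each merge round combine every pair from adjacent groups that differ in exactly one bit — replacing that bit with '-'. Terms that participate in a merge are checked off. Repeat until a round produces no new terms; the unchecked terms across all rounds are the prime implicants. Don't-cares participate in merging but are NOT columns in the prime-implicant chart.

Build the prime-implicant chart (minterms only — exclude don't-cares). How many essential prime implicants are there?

2

Round 0: 00000✓ 00001✓ 00010✓ 00011✓ 00100✓ 00110✓ 01000✓ 01001✓ 01010✓ 01011✓ 01101✓ 01110✓ 10011✓ 10100✓ 10101✓ 10110✓ 10111✓ 11011✓ 11100✓ 11101✓ 11110✓ 11111✓
Round 1: -0011✓ -0100✓ -0110✓ -1011✓ -1101 -1110✓ 0-000✓ 0-001✓ 0-010✓ 0-011✓ 0-110✓ 00-00✓ 00-10✓ 000-0✓ 000-1✓ 0000-✓ 0001-✓ 001-0✓ 01-01 01-10✓ 010-0✓ 010-1✓ 0100-✓ 0101-✓ 1-011✓ 1-100✓ 1-101✓ 1-110✓ 1-111✓ 10-11✓ 101-0✓ 101-1✓ 1010-✓ 1011-✓ 11-11✓ 111-0✓ 111-1✓ 1110-✓ 1111-✓
Round 2: --011 --110 -01-0 0--10 0-0-0✓ 0-0-1✓ 0-00-✓ 0-01-✓ 00--0 000--✓ 010--✓ 1--11 1-1-0✓ 1-1-1✓ 1-10-✓ 1-11-✓ 101--✓ 111--✓
Round 3: 0-0-- 1-1--
PIs = {--011, --110, -01-0, -1101, 0--10, 0-0--, 00--0, 01-01, 1--11, 1-1--}
Coverage chart:
  m0: 0-0--,00--0
  m1: 0-0-- ←essential
  m2: 0--10,0-0--,00--0
  m3: --011,0-0--
  m4: -01-0,00--0
  m6: --110,-01-0,0--10,00--0
  m8: 0-0-- ←essential
  m9: 0-0--,01-01
  m10: 0--10,0-0--
  m11: --011,0-0--
  m13: -1101,01-01
  m14: --110,0--10
  m19: --011,1--11
  m21: 1-1-- ←essential
  m22: --110,-01-0,1-1--
  m23: 1--11,1-1--
  m27: --011,1--11
  m28: 1-1-- ←essential
  m30: --110,1-1--
  m31: 1--11,1-1--
Essential: 0-0--, 1-1--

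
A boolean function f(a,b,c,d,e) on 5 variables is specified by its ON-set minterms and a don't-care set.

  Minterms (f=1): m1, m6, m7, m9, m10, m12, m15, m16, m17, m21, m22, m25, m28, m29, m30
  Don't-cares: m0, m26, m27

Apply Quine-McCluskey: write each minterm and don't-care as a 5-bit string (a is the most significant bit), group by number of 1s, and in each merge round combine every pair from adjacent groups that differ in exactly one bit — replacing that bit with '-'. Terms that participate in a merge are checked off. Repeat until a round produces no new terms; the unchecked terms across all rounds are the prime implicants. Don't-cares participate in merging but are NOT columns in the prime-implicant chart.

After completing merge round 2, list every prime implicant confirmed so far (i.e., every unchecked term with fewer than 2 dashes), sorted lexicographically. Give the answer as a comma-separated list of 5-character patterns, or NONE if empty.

Round 0: 00000✓ 00001✓ 00110✓ 00111✓ 01001✓ 01010✓ 01100✓ 01111✓ 10000✓ 10001✓ 10101✓ 10110✓ 11001✓ 11010✓ 11011✓ 11100✓ 11101✓ 11110✓
Round 1: -0000✓ -0001✓ -0110 -1001✓ -1010 -1100 0-001✓ 0-111 0000-✓ 0011- 1-001✓ 1-101✓ 1-110 10-01✓ 1000-✓ 11-01✓ 11-10 110-1 1101- 111-0 1110-
Round 2: --001 -000- 1--01
PIs = {--001, -000-, -0110, -1010, -1100, 0-111, 0011-, 1--01, 1-110, 11-10, 110-1, 1101-, 111-0, 1110-}

-0110, -1010, -1100, 0-111, 0011-, 1-110, 11-10, 110-1, 1101-, 111-0, 1110-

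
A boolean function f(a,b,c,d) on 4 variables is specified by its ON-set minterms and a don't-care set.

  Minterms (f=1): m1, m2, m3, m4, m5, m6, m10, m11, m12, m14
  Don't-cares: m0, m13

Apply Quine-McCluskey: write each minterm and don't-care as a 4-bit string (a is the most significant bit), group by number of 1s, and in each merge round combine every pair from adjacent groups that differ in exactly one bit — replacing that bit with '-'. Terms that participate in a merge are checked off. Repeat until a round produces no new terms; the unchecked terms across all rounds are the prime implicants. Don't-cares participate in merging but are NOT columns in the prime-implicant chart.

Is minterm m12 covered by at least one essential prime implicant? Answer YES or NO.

NO

Round 0: 0000✓ 0001✓ 0010✓ 0011✓ 0100✓ 0101✓ 0110✓ 1010✓ 1011✓ 1100✓ 1101✓ 1110✓
Round 1: -010✓ -011✓ -100✓ -101✓ -110✓ 0-00✓ 0-01✓ 0-10✓ 00-0✓ 00-1✓ 000-✓ 001-✓ 01-0✓ 010-✓ 1-10✓ 101-✓ 11-0✓ 110-✓
Round 2: --10 -01- -1-0 -10- 0--0 0-0- 00--
PIs = {--10, -01-, -1-0, -10-, 0--0, 0-0-, 00--}
Coverage chart:
  m1: 0-0-,00--
  m2: --10,-01-,0--0,00--
  m3: -01-,00--
  m4: -1-0,-10-,0--0,0-0-
  m5: -10-,0-0-
  m6: --10,-1-0,0--0
  m10: --10,-01-
  m11: -01- ←essential
  m12: -1-0,-10-
  m14: --10,-1-0
Essential: -01-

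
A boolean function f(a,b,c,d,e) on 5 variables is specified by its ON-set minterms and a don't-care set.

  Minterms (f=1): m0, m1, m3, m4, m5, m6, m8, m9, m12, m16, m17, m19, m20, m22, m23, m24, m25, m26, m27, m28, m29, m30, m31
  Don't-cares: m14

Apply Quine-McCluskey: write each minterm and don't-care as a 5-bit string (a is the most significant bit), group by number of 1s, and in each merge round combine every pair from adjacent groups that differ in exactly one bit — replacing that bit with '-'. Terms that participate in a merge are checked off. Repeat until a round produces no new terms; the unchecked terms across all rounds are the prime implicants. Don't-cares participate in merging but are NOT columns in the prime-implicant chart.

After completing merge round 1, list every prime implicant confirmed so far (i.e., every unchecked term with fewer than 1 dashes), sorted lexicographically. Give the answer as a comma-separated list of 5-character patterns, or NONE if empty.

NONE

[col 0] 00000*, 00001*, 00011*, 00100*, 00101*, 00110*, 01000*, 01001*, 01100*, 01110*, 10000*, 10001*, 10011*, 10100*, 10110*, 10111*, 11000*, 11001*, 11010*, 11011*, 11100*, 11101*, 11110*, 11111*
[col 1] -0000*, -0001*, -0011*, -0100*, -0110*, -1000*, -1001*, -1100*, -1110*, 0-000*, 0-001*, 0-100*, 0-110*, 00-00*, 00-01*, 000-1*, 0000-*, 001-0*, 0010-*, 01-00*, 0100-*, 011-0*, 1-000*, 1-001*, 1-011*, 1-100*, 1-110*, 1-111*, 10-00*, 10-11*, 100-1*, 1000-*, 101-0*, 1011-*, 11-00*, 11-01*, 11-10*, 11-11*, 110-0*, 110-1*, 1100-*, 1101-*, 111-0*, 111-1*, 1110-*, 1111-*
[col 2] --000*, --001*, --100*, --110*, -0-00*, -00-1, -000-*, -01-0*, -1-00*, -100-*, -11-0*, 0--00*, 0-00-*, 0-1-0*, 00-0-, 1--00*, 1--11, 1-0-1, 1-00-*, 1-1-0*, 1-11-, 11--0*, 11--1*, 11-0-*, 11-1-*, 110--*, 111--*
[col 3] ---00, --00-, --1-0, 11---
Prime implicants: ---00, --00-, --1-0, -00-1, 00-0-, 1--11, 1-0-1, 1-11-, 11---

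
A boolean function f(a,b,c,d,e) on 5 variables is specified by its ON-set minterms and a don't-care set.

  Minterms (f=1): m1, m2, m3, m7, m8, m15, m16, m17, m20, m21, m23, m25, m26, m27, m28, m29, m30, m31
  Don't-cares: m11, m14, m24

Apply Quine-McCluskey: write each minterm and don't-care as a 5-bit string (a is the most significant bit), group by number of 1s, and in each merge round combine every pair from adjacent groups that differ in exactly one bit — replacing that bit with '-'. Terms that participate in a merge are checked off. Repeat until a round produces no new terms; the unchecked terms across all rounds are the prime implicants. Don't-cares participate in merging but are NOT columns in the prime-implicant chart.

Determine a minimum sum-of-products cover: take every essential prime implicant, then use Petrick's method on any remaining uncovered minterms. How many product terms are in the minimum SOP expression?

size-2^0 implicants → 00001(✓)  00010(✓)  00011(✓)  00111(✓)  01000(✓)  01011(✓)  01110(✓)  01111(✓)  10000(✓)  10001(✓)  10100(✓)  10101(✓)  10111(✓)  11000(✓)  11001(✓)  11010(✓)  11011(✓)  11100(✓)  11101(✓)  11110(✓)  11111(✓)
size-2^1 implicants → -0001  -0111(✓)  -1000  -1011(✓)  -1110(✓)  -1111(✓)  0-011(✓)  0-111(✓)  00-11(✓)  000-1  0001-  01-11(✓)  0111-(✓)  1-000(✓)  1-001(✓)  1-100(✓)  1-101(✓)  1-111(✓)  10-00(✓)  10-01(✓)  1000-(✓)  101-1(✓)  1010-(✓)  11-00(✓)  11-01(✓)  11-10(✓)  11-11(✓)  110-0(✓)  110-1(✓)  1100-(✓)  1101-(✓)  111-0(✓)  111-1(✓)  1110-(✓)  1111-(✓)
size-2^2 implicants → --111  -1-11  -111-  0--11  1--00(✓)  1--01(✓)  1-00-(✓)  1-1-1  1-10-(✓)  10-0-(✓)  11--0(✓)  11--1(✓)  11-0-(✓)  11-1-(✓)  110--(✓)  111--(✓)
size-2^3 implicants → 1--0-  11---
Unchecked terms (primes): --111, -0001, -1-11, -1000, -111-, 0--11, 000-1, 0001-, 1--0-, 1-1-1, 11---
Minterm coverage:
  m1 ⊆ -0001,000-1
  m2 ⊆ 0001- [E]
  m3 ⊆ 0--11,000-1,0001-
  m7 ⊆ --111,0--11
  m8 ⊆ -1000 [E]
  m15 ⊆ --111,-1-11,-111-,0--11
  m16 ⊆ 1--0- [E]
  m17 ⊆ -0001,1--0-
  m20 ⊆ 1--0- [E]
  m21 ⊆ 1--0-,1-1-1
  m23 ⊆ --111,1-1-1
  m25 ⊆ 1--0-,11---
  m26 ⊆ 11--- [E]
  m27 ⊆ -1-11,11---
  m28 ⊆ 1--0-,11---
  m29 ⊆ 1--0-,1-1-1,11---
  m30 ⊆ -111-,11---
  m31 ⊆ --111,-1-11,-111-,1-1-1,11---
E = {-1000, 0001-, 1--0-, 11---}
Petrick residual → --111, -0001
Cover = cde + b'c'd'e + bc'd'e' + a'b'c'd + ad' + ab  |cover|=6

6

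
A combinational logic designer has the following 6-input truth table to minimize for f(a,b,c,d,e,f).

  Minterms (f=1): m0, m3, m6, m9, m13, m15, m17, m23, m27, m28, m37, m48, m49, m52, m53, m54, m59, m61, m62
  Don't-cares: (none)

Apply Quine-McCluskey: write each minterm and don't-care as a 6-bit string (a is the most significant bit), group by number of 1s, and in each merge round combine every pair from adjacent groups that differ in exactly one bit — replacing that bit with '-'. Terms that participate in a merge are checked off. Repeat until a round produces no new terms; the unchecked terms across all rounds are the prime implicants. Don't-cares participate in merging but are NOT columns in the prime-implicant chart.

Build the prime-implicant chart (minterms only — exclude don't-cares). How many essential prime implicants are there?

13

[col 0] 000000, 000011, 000110, 001001*, 001101*, 001111*, 010001*, 010111, 011011*, 011100, 100101*, 110000*, 110001*, 110100*, 110101*, 110110*, 111011*, 111101*, 111110*
[col 1] -10001, -11011, 001-01, 0011-1, 1-0101, 11-101, 11-110, 110-00*, 110-01*, 11000-*, 1101-0, 11010-*
[col 2] 110-0-
Prime implicants: -10001, -11011, 000000, 000011, 000110, 001-01, 0011-1, 010111, 011100, 1-0101, 11-101, 11-110, 110-0-, 1101-0
PI chart (minterm → PIs covering it):
  0 | 000000  (sole → essential)
  3 | 000011  (sole → essential)
  6 | 000110  (sole → essential)
  9 | 001-01  (sole → essential)
  13 | 001-01,0011-1
  15 | 0011-1  (sole → essential)
  17 | -10001  (sole → essential)
  23 | 010111  (sole → essential)
  27 | -11011  (sole → essential)
  28 | 011100  (sole → essential)
  37 | 1-0101  (sole → essential)
  48 | 110-0-  (sole → essential)
  49 | -10001,110-0-
  52 | 110-0-,1101-0
  53 | 1-0101,11-101,110-0-
  54 | 11-110,1101-0
  59 | -11011  (sole → essential)
  61 | 11-101  (sole → essential)
  62 | 11-110  (sole → essential)
Essential prime implicants: -10001, -11011, 000000, 000011, 000110, 001-01, 0011-1, 010111, 011100, 1-0101, 11-101, 11-110, 110-0-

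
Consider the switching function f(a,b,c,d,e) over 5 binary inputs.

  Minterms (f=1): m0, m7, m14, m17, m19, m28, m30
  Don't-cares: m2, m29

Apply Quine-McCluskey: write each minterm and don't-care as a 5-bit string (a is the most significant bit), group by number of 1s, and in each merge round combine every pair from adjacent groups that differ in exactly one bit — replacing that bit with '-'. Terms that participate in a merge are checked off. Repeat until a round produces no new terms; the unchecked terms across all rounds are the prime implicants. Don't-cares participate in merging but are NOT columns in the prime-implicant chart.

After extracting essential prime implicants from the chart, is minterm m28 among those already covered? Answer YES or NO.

NO

Round 0: 00000✓ 00010✓ 00111 01110✓ 10001✓ 10011✓ 11100✓ 11101✓ 11110✓
Round 1: -1110 000-0 100-1 111-0 1110-
PIs = {-1110, 000-0, 00111, 100-1, 111-0, 1110-}
Coverage chart:
  m0: 000-0 ←essential
  m7: 00111 ←essential
  m14: -1110 ←essential
  m17: 100-1 ←essential
  m19: 100-1 ←essential
  m28: 111-0,1110-
  m30: -1110,111-0
Essential: -1110, 000-0, 00111, 100-1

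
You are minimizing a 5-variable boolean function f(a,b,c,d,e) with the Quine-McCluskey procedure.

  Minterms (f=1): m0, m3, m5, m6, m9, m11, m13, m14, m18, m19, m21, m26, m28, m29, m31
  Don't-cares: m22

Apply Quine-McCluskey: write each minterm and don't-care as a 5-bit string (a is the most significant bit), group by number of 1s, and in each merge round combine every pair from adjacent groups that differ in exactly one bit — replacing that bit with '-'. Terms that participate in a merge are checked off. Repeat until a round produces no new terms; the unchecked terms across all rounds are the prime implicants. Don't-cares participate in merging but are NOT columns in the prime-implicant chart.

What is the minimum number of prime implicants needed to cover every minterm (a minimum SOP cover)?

8

Round 0: 00000 00011✓ 00101✓ 00110✓ 01001✓ 01011✓ 01101✓ 01110✓ 10010✓ 10011✓ 10101✓ 10110✓ 11010✓ 11100✓ 11101✓ 11111✓
Round 1: -0011 -0101✓ -0110 -1101✓ 0-011 0-101✓ 0-110 01-01 010-1 1-010 1-101✓ 10-10 1001- 111-1 1110-
Round 2: --101
PIs = {--101, -0011, -0110, 0-011, 0-110, 00000, 01-01, 010-1, 1-010, 10-10, 1001-, 111-1, 1110-}
Coverage chart:
  m0: 00000 ←essential
  m3: -0011,0-011
  m5: --101 ←essential
  m6: -0110,0-110
  m9: 01-01,010-1
  m11: 0-011,010-1
  m13: --101,01-01
  m14: 0-110 ←essential
  m18: 1-010,10-10,1001-
  m19: -0011,1001-
  m21: --101 ←essential
  m26: 1-010 ←essential
  m28: 1110- ←essential
  m29: --101,111-1,1110-
  m31: 111-1 ←essential
Essential: --101, 0-110, 00000, 1-010, 111-1, 1110-
Petrick residual → -0011, 010-1
Min cover (8 terms): cd'e + b'c'de + a'cde' + a'b'c'd'e' + a'bc'e + ac'de' + abce + abcd'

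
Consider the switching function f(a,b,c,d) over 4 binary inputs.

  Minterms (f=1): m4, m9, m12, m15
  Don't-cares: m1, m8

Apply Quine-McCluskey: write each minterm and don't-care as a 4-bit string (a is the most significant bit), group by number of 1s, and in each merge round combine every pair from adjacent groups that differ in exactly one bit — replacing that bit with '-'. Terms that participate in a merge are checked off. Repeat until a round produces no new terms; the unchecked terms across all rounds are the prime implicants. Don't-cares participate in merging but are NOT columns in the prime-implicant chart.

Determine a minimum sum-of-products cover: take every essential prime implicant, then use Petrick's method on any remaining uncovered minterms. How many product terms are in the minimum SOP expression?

3

[col 0] 0001*, 0100*, 1000*, 1001*, 1100*, 1111
[col 1] -001, -100, 1-00, 100-
Prime implicants: -001, -100, 1-00, 100-, 1111
PI chart (minterm → PIs covering it):
  4 | -100  (sole → essential)
  9 | -001,100-
  12 | -100,1-00
  15 | 1111  (sole → essential)
Essential prime implicants: -100, 1111
Petrick residual → -001
Minimum SOP uses 3 PIs: b'c'd + bc'd' + abcd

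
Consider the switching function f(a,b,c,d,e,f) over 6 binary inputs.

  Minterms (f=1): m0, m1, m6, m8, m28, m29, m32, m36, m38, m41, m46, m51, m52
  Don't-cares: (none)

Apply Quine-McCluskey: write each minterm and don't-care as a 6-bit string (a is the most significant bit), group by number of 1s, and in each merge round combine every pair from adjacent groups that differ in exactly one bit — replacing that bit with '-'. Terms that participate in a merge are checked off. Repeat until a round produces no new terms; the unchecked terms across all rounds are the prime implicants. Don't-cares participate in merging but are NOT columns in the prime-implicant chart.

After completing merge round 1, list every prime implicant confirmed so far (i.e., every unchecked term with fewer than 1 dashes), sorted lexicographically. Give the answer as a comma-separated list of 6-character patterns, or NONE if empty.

101001, 110011

[col 0] 000000*, 000001*, 000110*, 001000*, 011100*, 011101*, 100000*, 100100*, 100110*, 101001, 101110*, 110011, 110100*
[col 1] -00000, -00110, 00-000, 00000-, 01110-, 1-0100, 10-110, 100-00, 1001-0
Prime implicants: -00000, -00110, 00-000, 00000-, 01110-, 1-0100, 10-110, 100-00, 1001-0, 101001, 110011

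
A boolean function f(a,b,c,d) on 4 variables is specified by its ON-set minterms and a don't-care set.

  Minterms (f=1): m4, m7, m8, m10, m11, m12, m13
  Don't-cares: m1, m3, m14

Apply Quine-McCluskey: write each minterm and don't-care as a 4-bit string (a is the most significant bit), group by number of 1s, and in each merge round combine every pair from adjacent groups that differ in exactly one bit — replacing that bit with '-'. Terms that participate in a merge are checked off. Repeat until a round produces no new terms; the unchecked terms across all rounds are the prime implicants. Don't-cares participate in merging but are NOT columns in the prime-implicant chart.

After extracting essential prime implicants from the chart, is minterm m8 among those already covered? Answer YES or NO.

Round 0: 0001✓ 0011✓ 0100✓ 0111✓ 1000✓ 1010✓ 1011✓ 1100✓ 1101✓ 1110✓
Round 1: -011 -100 0-11 00-1 1-00✓ 1-10✓ 10-0✓ 101- 11-0✓ 110-
Round 2: 1--0
PIs = {-011, -100, 0-11, 00-1, 1--0, 101-, 110-}
Coverage chart:
  m4: -100 ←essential
  m7: 0-11 ←essential
  m8: 1--0 ←essential
  m10: 1--0,101-
  m11: -011,101-
  m12: -100,1--0,110-
  m13: 110- ←essential
Essential: -100, 0-11, 1--0, 110-

YES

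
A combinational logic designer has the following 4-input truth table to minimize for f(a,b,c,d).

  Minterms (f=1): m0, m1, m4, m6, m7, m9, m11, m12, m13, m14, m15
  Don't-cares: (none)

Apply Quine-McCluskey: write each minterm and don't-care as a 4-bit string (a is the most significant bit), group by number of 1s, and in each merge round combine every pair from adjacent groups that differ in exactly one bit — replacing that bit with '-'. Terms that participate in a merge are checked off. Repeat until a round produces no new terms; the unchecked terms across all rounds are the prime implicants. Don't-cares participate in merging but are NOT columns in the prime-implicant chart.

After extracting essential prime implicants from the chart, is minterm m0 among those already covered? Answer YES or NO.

Round 0: 0000✓ 0001✓ 0100✓ 0110✓ 0111✓ 1001✓ 1011✓ 1100✓ 1101✓ 1110✓ 1111✓
Round 1: -001 -100✓ -110✓ -111✓ 0-00 000- 01-0✓ 011-✓ 1-01✓ 1-11✓ 10-1✓ 11-0✓ 11-1✓ 110-✓ 111-✓
Round 2: -1-0 -11- 1--1 11--
PIs = {-001, -1-0, -11-, 0-00, 000-, 1--1, 11--}
Coverage chart:
  m0: 0-00,000-
  m1: -001,000-
  m4: -1-0,0-00
  m6: -1-0,-11-
  m7: -11- ←essential
  m9: -001,1--1
  m11: 1--1 ←essential
  m12: -1-0,11--
  m13: 1--1,11--
  m14: -1-0,-11-,11--
  m15: -11-,1--1,11--
Essential: -11-, 1--1

NO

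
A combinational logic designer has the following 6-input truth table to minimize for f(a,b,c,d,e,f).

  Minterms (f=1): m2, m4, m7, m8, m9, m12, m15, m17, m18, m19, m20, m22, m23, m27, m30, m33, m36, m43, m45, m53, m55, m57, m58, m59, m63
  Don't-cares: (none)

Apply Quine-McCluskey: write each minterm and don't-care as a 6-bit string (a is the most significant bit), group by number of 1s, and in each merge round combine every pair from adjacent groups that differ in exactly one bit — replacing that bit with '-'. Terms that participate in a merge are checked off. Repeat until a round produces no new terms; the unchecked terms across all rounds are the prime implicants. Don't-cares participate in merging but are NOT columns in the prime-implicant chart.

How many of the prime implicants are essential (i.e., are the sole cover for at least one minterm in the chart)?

[col 0] 000010*, 000100*, 000111*, 001000*, 001001*, 001100*, 001111*, 010001*, 010010*, 010011*, 010100*, 010110*, 010111*, 011011*, 011110*, 100001, 100100*, 101011*, 101101, 110101*, 110111*, 111001*, 111010*, 111011*, 111111*
[col 1] -00100, -10111, -11011, 0-0010, 0-0100, 0-0111, 00-100, 00-111, 001-00, 00100-, 01-011, 01-110, 010-10*, 010-11*, 0100-1, 01001-*, 0101-0, 01011-*, 1-1011, 11-111, 1101-1, 111-11, 1110-1, 11101-
[col 2] 010-1-
Prime implicants: -00100, -10111, -11011, 0-0010, 0-0100, 0-0111, 00-100, 00-111, 001-00, 00100-, 01-011, 01-110, 010-1-, 0100-1, 0101-0, 1-1011, 100001, 101101, 11-111, 1101-1, 111-11, 1110-1, 11101-
PI chart (minterm → PIs covering it):
  2 | 0-0010  (sole → essential)
  4 | -00100,0-0100,00-100
  7 | 0-0111,00-111
  8 | 001-00,00100-
  9 | 00100-  (sole → essential)
  12 | 00-100,001-00
  15 | 00-111  (sole → essential)
  17 | 0100-1  (sole → essential)
  18 | 0-0010,010-1-
  19 | 01-011,010-1-,0100-1
  20 | 0-0100,0101-0
  22 | 01-110,010-1-,0101-0
  23 | -10111,0-0111,010-1-
  27 | -11011,01-011
  30 | 01-110  (sole → essential)
  33 | 100001  (sole → essential)
  36 | -00100  (sole → essential)
  43 | 1-1011  (sole → essential)
  45 | 101101  (sole → essential)
  53 | 1101-1  (sole → essential)
  55 | -10111,11-111,1101-1
  57 | 1110-1  (sole → essential)
  58 | 11101-  (sole → essential)
  59 | -11011,1-1011,111-11,1110-1,11101-
  63 | 11-111,111-11
Essential prime implicants: -00100, 0-0010, 00-111, 00100-, 01-110, 0100-1, 1-1011, 100001, 101101, 1101-1, 1110-1, 11101-

12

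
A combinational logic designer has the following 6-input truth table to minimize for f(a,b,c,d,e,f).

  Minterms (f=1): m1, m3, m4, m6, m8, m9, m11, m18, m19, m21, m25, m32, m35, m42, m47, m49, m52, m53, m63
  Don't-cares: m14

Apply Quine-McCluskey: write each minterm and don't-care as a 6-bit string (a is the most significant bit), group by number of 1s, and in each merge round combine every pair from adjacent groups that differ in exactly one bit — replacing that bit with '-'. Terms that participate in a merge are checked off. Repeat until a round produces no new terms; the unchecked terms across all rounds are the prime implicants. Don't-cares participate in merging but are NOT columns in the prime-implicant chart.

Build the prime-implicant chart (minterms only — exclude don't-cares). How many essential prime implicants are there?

12

size-2^0 implicants → 000001(✓)  000011(✓)  000100(✓)  000110(✓)  001000(✓)  001001(✓)  001011(✓)  001110(✓)  010010(✓)  010011(✓)  010101(✓)  011001(✓)  100000  100011(✓)  101010  101111(✓)  110001(✓)  110100(✓)  110101(✓)  111111(✓)
size-2^1 implicants → -00011  -10101  0-0011  0-1001  00-001(✓)  00-011(✓)  00-110  0000-1(✓)  0001-0  0010-1(✓)  00100-  01001-  1-1111  110-01  11010-
size-2^2 implicants → 00-0-1
Unchecked terms (primes): -00011, -10101, 0-0011, 0-1001, 00-0-1, 00-110, 0001-0, 00100-, 01001-, 1-1111, 100000, 101010, 110-01, 11010-
Minterm coverage:
  m1 ⊆ 00-0-1 [E]
  m3 ⊆ -00011,0-0011,00-0-1
  m4 ⊆ 0001-0 [E]
  m6 ⊆ 00-110,0001-0
  m8 ⊆ 00100- [E]
  m9 ⊆ 0-1001,00-0-1,00100-
  m11 ⊆ 00-0-1 [E]
  m18 ⊆ 01001- [E]
  m19 ⊆ 0-0011,01001-
  m21 ⊆ -10101 [E]
  m25 ⊆ 0-1001 [E]
  m32 ⊆ 100000 [E]
  m35 ⊆ -00011 [E]
  m42 ⊆ 101010 [E]
  m47 ⊆ 1-1111 [E]
  m49 ⊆ 110-01 [E]
  m52 ⊆ 11010- [E]
  m53 ⊆ -10101,110-01,11010-
  m63 ⊆ 1-1111 [E]
E = {-00011, -10101, 0-1001, 00-0-1, 0001-0, 00100-, 01001-, 1-1111, 100000, 101010, 110-01, 11010-}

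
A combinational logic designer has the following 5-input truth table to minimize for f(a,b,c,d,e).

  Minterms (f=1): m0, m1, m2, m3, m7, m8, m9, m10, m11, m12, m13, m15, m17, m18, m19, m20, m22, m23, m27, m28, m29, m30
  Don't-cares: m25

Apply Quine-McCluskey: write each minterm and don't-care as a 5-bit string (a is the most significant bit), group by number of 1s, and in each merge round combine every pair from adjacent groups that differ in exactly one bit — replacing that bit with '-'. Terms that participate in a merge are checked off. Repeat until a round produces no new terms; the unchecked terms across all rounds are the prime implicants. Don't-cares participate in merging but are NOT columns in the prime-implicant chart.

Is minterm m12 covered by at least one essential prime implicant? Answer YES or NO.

Round 0: 00000✓ 00001✓ 00010✓ 00011✓ 00111✓ 01000✓ 01001✓ 01010✓ 01011✓ 01100✓ 01101✓ 01111✓ 10001✓ 10010✓ 10011✓ 10100✓ 10110✓ 10111✓ 11001✓ 11011✓ 11100✓ 11101✓ 11110✓
Round 1: -0001✓ -0010✓ -0011✓ -0111✓ -1001✓ -1011✓ -1100✓ -1101✓ 0-000✓ 0-001✓ 0-010✓ 0-011✓ 0-111✓ 00-11✓ 000-0✓ 000-1✓ 0000-✓ 0001-✓ 01-00✓ 01-01✓ 01-11✓ 010-0✓ 010-1✓ 0100-✓ 0101-✓ 011-1✓ 0110-✓ 1-001✓ 1-011✓ 1-100✓ 1-110✓ 10-10✓ 10-11✓ 100-1✓ 1001-✓ 101-0✓ 1011-✓ 11-01✓ 110-1✓ 111-0✓ 1110-✓
Round 2: --001✓ --011✓ -0-11 -00-1✓ -001- -1-01 -10-1✓ -110- 0--11 0-0-0✓ 0-0-1✓ 0-00-✓ 0-01-✓ 000--✓ 01--1 01-0- 010--✓ 1-0-1✓ 1-1-0 10-1-
Round 3: --0-1 0-0--
PIs = {--0-1, -0-11, -001-, -1-01, -110-, 0--11, 0-0--, 01--1, 01-0-, 1-1-0, 10-1-}
Coverage chart:
  m0: 0-0-- ←essential
  m1: --0-1,0-0--
  m2: -001-,0-0--
  m3: --0-1,-0-11,-001-,0--11,0-0--
  m7: -0-11,0--11
  m8: 0-0--,01-0-
  m9: --0-1,-1-01,0-0--,01--1,01-0-
  m10: 0-0-- ←essential
  m11: --0-1,0--11,0-0--,01--1
  m12: -110-,01-0-
  m13: -1-01,-110-,01--1,01-0-
  m15: 0--11,01--1
  m17: --0-1 ←essential
  m18: -001-,10-1-
  m19: --0-1,-0-11,-001-,10-1-
  m20: 1-1-0 ←essential
  m22: 1-1-0,10-1-
  m23: -0-11,10-1-
  m27: --0-1 ←essential
  m28: -110-,1-1-0
  m29: -1-01,-110-
  m30: 1-1-0 ←essential
Essential: --0-1, 0-0--, 1-1-0

NO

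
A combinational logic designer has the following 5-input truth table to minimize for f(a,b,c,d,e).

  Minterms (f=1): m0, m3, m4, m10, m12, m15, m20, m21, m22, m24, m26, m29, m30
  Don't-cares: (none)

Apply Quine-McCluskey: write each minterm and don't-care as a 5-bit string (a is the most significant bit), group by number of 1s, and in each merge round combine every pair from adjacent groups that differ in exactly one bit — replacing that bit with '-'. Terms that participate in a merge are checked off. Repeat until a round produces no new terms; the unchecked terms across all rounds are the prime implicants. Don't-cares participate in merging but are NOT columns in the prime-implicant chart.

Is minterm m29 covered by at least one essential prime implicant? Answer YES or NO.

size-2^0 implicants → 00000(✓)  00011  00100(✓)  01010(✓)  01100(✓)  01111  10100(✓)  10101(✓)  10110(✓)  11000(✓)  11010(✓)  11101(✓)  11110(✓)
size-2^1 implicants → -0100  -1010  0-100  00-00  1-101  1-110  101-0  1010-  11-10  110-0
Unchecked terms (primes): -0100, -1010, 0-100, 00-00, 00011, 01111, 1-101, 1-110, 101-0, 1010-, 11-10, 110-0
Minterm coverage:
  m0 ⊆ 00-00 [E]
  m3 ⊆ 00011 [E]
  m4 ⊆ -0100,0-100,00-00
  m10 ⊆ -1010 [E]
  m12 ⊆ 0-100 [E]
  m15 ⊆ 01111 [E]
  m20 ⊆ -0100,101-0,1010-
  m21 ⊆ 1-101,1010-
  m22 ⊆ 1-110,101-0
  m24 ⊆ 110-0 [E]
  m26 ⊆ -1010,11-10,110-0
  m29 ⊆ 1-101 [E]
  m30 ⊆ 1-110,11-10
E = {-1010, 0-100, 00-00, 00011, 01111, 1-101, 110-0}

YES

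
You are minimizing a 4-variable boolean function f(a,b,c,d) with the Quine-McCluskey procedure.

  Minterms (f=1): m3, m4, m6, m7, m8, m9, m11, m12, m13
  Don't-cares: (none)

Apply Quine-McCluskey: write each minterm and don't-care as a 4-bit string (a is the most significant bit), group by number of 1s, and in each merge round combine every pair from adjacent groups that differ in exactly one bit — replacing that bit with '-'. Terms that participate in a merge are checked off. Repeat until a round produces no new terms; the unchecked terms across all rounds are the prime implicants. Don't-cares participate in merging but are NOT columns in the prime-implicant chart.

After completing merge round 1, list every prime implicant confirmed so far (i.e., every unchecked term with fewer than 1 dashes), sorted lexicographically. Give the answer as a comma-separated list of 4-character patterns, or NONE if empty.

NONE

[col 0] 0011*, 0100*, 0110*, 0111*, 1000*, 1001*, 1011*, 1100*, 1101*
[col 1] -011, -100, 0-11, 01-0, 011-, 1-00*, 1-01*, 10-1, 100-*, 110-*
[col 2] 1-0-
Prime implicants: -011, -100, 0-11, 01-0, 011-, 1-0-, 10-1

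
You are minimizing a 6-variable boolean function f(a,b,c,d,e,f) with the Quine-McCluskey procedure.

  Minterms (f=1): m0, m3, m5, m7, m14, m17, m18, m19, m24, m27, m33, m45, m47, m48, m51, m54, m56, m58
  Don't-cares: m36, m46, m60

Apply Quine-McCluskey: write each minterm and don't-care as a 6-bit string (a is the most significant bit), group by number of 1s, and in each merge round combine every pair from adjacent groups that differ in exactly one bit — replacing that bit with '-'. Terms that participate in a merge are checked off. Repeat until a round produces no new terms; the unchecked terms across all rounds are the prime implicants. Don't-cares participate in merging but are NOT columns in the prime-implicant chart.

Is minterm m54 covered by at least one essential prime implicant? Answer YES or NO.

size-2^0 implicants → 000000  000011(✓)  000101(✓)  000111(✓)  001110(✓)  010001(✓)  010010(✓)  010011(✓)  011000(✓)  011011(✓)  100001  100100  101101(✓)  101110(✓)  101111(✓)  110000(✓)  110011(✓)  110110  111000(✓)  111010(✓)  111100(✓)
size-2^1 implicants → -01110  -10011  -11000  0-0011  000-11  0001-1  01-011  0100-1  01001-  1011-1  10111-  11-000  111-00  1110-0
Unchecked terms (primes): -01110, -10011, -11000, 0-0011, 000-11, 000000, 0001-1, 01-011, 0100-1, 01001-, 100001, 100100, 1011-1, 10111-, 11-000, 110110, 111-00, 1110-0
Minterm coverage:
  m0 ⊆ 000000 [E]
  m3 ⊆ 0-0011,000-11
  m5 ⊆ 0001-1 [E]
  m7 ⊆ 000-11,0001-1
  m14 ⊆ -01110 [E]
  m17 ⊆ 0100-1 [E]
  m18 ⊆ 01001- [E]
  m19 ⊆ -10011,0-0011,01-011,0100-1,01001-
  m24 ⊆ -11000 [E]
  m27 ⊆ 01-011 [E]
  m33 ⊆ 100001 [E]
  m45 ⊆ 1011-1 [E]
  m47 ⊆ 1011-1,10111-
  m48 ⊆ 11-000 [E]
  m51 ⊆ -10011 [E]
  m54 ⊆ 110110 [E]
  m56 ⊆ -11000,11-000,111-00,1110-0
  m58 ⊆ 1110-0 [E]
E = {-01110, -10011, -11000, 000000, 0001-1, 01-011, 0100-1, 01001-, 100001, 1011-1, 11-000, 110110, 1110-0}

YES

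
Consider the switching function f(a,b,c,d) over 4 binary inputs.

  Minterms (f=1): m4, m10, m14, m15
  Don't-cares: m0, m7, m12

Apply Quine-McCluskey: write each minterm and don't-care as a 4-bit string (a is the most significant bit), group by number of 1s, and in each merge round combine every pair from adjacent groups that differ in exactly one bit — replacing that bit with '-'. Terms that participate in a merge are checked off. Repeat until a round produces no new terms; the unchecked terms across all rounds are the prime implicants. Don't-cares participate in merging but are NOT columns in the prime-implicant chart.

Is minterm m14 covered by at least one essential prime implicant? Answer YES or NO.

size-2^0 implicants → 0000(✓)  0100(✓)  0111(✓)  1010(✓)  1100(✓)  1110(✓)  1111(✓)
size-2^1 implicants → -100  -111  0-00  1-10  11-0  111-
Unchecked terms (primes): -100, -111, 0-00, 1-10, 11-0, 111-
Minterm coverage:
  m4 ⊆ -100,0-00
  m10 ⊆ 1-10 [E]
  m14 ⊆ 1-10,11-0,111-
  m15 ⊆ -111,111-
E = {1-10}

YES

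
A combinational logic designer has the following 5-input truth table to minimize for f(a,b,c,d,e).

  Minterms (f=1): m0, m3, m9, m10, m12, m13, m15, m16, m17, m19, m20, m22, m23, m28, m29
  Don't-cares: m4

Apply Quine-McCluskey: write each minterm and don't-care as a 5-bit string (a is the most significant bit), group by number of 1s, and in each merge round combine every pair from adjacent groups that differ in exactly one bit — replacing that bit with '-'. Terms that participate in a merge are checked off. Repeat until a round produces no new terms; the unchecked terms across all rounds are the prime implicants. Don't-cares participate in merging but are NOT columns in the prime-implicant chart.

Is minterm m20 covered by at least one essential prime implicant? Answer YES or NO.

Round 0: 00000✓ 00011✓ 00100✓ 01001✓ 01010 01100✓ 01101✓ 01111✓ 10000✓ 10001✓ 10011✓ 10100✓ 10110✓ 10111✓ 11100✓ 11101✓
Round 1: -0000✓ -0011 -0100✓ -1100✓ -1101✓ 0-100✓ 00-00✓ 01-01 011-1 0110-✓ 1-100✓ 10-00✓ 10-11 100-1 1000- 101-0 1011- 1110-✓
Round 2: --100 -0-00 -110-
PIs = {--100, -0-00, -0011, -110-, 01-01, 01010, 011-1, 10-11, 100-1, 1000-, 101-0, 1011-}
Coverage chart:
  m0: -0-00 ←essential
  m3: -0011 ←essential
  m9: 01-01 ←essential
  m10: 01010 ←essential
  m12: --100,-110-
  m13: -110-,01-01,011-1
  m15: 011-1 ←essential
  m16: -0-00,1000-
  m17: 100-1,1000-
  m19: -0011,10-11,100-1
  m20: --100,-0-00,101-0
  m22: 101-0,1011-
  m23: 10-11,1011-
  m28: --100,-110-
  m29: -110- ←essential
Essential: -0-00, -0011, -110-, 01-01, 01010, 011-1

YES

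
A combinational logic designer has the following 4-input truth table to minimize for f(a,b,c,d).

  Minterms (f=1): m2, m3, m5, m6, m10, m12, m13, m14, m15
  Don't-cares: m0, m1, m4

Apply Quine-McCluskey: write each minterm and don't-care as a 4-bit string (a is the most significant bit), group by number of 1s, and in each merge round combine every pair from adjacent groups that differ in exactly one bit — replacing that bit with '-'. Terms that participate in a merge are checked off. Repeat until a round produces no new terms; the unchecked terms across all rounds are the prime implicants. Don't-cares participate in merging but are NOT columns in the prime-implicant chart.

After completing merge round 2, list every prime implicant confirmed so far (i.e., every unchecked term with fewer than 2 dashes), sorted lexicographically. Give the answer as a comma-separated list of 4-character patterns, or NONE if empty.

[col 0] 0000*, 0001*, 0010*, 0011*, 0100*, 0101*, 0110*, 1010*, 1100*, 1101*, 1110*, 1111*
[col 1] -010*, -100*, -101*, -110*, 0-00*, 0-01*, 0-10*, 00-0*, 00-1*, 000-*, 001-*, 01-0*, 010-*, 1-10*, 11-0*, 11-1*, 110-*, 111-*
[col 2] --10, -1-0, -10-, 0--0, 0-0-, 00--, 11--
Prime implicants: --10, -1-0, -10-, 0--0, 0-0-, 00--, 11--

NONE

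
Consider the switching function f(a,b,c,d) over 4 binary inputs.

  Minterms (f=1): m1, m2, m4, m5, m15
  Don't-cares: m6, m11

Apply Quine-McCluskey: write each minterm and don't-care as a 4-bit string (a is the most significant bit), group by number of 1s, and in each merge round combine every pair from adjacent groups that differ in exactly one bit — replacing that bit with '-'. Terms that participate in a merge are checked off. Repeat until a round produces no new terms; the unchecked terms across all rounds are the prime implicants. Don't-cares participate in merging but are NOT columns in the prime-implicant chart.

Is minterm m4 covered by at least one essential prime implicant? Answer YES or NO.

NO

Round 0: 0001✓ 0010✓ 0100✓ 0101✓ 0110✓ 1011✓ 1111✓
Round 1: 0-01 0-10 01-0 010- 1-11
PIs = {0-01, 0-10, 01-0, 010-, 1-11}
Coverage chart:
  m1: 0-01 ←essential
  m2: 0-10 ←essential
  m4: 01-0,010-
  m5: 0-01,010-
  m15: 1-11 ←essential
Essential: 0-01, 0-10, 1-11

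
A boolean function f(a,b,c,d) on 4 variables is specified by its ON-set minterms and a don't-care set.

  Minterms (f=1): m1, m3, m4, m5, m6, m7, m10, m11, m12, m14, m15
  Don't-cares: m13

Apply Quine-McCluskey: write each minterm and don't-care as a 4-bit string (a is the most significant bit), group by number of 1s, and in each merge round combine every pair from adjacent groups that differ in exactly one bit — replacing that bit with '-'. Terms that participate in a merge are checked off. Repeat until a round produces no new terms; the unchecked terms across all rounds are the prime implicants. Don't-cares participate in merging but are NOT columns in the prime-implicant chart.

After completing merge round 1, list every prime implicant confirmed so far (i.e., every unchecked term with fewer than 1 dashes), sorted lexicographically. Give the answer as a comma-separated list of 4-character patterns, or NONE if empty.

size-2^0 implicants → 0001(✓)  0011(✓)  0100(✓)  0101(✓)  0110(✓)  0111(✓)  1010(✓)  1011(✓)  1100(✓)  1101(✓)  1110(✓)  1111(✓)
size-2^1 implicants → -011(✓)  -100(✓)  -101(✓)  -110(✓)  -111(✓)  0-01(✓)  0-11(✓)  00-1(✓)  01-0(✓)  01-1(✓)  010-(✓)  011-(✓)  1-10(✓)  1-11(✓)  101-(✓)  11-0(✓)  11-1(✓)  110-(✓)  111-(✓)
size-2^2 implicants → --11  -1-0(✓)  -1-1(✓)  -10-(✓)  -11-(✓)  0--1  01--(✓)  1-1-  11--(✓)
size-2^3 implicants → -1--
Unchecked terms (primes): --11, -1--, 0--1, 1-1-

NONE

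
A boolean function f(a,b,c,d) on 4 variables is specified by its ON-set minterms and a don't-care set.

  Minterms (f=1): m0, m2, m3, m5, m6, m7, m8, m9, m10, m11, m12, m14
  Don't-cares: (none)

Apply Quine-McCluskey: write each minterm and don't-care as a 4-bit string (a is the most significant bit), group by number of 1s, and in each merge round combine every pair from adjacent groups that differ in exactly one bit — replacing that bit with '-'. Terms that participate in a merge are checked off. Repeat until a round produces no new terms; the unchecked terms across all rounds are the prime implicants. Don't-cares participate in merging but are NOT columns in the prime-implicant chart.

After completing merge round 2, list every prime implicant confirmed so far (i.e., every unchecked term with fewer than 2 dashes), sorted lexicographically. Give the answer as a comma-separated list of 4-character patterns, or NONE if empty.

Round 0: 0000✓ 0010✓ 0011✓ 0101✓ 0110✓ 0111✓ 1000✓ 1001✓ 1010✓ 1011✓ 1100✓ 1110✓
Round 1: -000✓ -010✓ -011✓ -110✓ 0-10✓ 0-11✓ 00-0✓ 001-✓ 01-1 011-✓ 1-00✓ 1-10✓ 10-0✓ 10-1✓ 100-✓ 101-✓ 11-0✓
Round 2: --10 -0-0 -01- 0-1- 1--0 10--
PIs = {--10, -0-0, -01-, 0-1-, 01-1, 1--0, 10--}

01-1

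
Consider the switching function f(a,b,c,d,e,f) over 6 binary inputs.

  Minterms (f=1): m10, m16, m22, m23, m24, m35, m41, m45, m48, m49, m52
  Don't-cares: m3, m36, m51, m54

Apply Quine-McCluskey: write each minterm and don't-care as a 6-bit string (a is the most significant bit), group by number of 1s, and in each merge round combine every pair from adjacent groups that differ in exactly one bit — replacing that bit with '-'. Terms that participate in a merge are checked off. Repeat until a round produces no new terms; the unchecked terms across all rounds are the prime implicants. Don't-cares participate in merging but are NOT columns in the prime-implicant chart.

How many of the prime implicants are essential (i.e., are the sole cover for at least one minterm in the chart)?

[col 0] 000011*, 001010, 010000*, 010110*, 010111*, 011000*, 100011*, 100100*, 101001*, 101101*, 110000*, 110001*, 110011*, 110100*, 110110*
[col 1] -00011, -10000, -10110, 01-000, 01011-, 1-0011, 1-0100, 101-01, 110-00, 1100-1, 11000-, 1101-0
Prime implicants: -00011, -10000, -10110, 001010, 01-000, 01011-, 1-0011, 1-0100, 101-01, 110-00, 1100-1, 11000-, 1101-0
PI chart (minterm → PIs covering it):
  10 | 001010  (sole → essential)
  16 | -10000,01-000
  22 | -10110,01011-
  23 | 01011-  (sole → essential)
  24 | 01-000  (sole → essential)
  35 | -00011,1-0011
  41 | 101-01  (sole → essential)
  45 | 101-01  (sole → essential)
  48 | -10000,110-00,11000-
  49 | 1100-1,11000-
  52 | 1-0100,110-00,1101-0
Essential prime implicants: 001010, 01-000, 01011-, 101-01

4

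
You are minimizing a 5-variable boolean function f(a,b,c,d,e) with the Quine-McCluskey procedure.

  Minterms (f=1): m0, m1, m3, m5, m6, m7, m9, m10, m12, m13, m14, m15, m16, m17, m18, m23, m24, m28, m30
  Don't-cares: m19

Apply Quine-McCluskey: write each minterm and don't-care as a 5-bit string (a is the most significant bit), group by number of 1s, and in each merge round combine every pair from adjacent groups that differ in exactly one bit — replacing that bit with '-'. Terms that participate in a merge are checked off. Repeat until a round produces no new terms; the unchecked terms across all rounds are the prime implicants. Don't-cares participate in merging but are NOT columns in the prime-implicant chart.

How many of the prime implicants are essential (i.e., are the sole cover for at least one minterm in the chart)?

7

size-2^0 implicants → 00000(✓)  00001(✓)  00011(✓)  00101(✓)  00110(✓)  00111(✓)  01001(✓)  01010(✓)  01100(✓)  01101(✓)  01110(✓)  01111(✓)  10000(✓)  10001(✓)  10010(✓)  10011(✓)  10111(✓)  11000(✓)  11100(✓)  11110(✓)
size-2^1 implicants → -0000(✓)  -0001(✓)  -0011(✓)  -0111(✓)  -1100(✓)  -1110(✓)  0-001(✓)  0-101(✓)  0-110(✓)  0-111(✓)  00-01(✓)  00-11(✓)  000-1(✓)  0000-(✓)  001-1(✓)  0011-(✓)  01-01(✓)  01-10  011-0(✓)  011-1(✓)  0110-(✓)  0111-(✓)  1-000  10-11(✓)  100-0(✓)  100-1(✓)  1000-(✓)  1001-(✓)  11-00  111-0(✓)
size-2^2 implicants → -0-11  -00-1  -000-  -11-0  0--01  0-1-1  0-11-  00--1  011--  100--
Unchecked terms (primes): -0-11, -00-1, -000-, -11-0, 0--01, 0-1-1, 0-11-, 00--1, 01-10, 011--, 1-000, 100--, 11-00
Minterm coverage:
  m0 ⊆ -000- [E]
  m1 ⊆ -00-1,-000-,0--01,00--1
  m3 ⊆ -0-11,-00-1,00--1
  m5 ⊆ 0--01,0-1-1,00--1
  m6 ⊆ 0-11- [E]
  m7 ⊆ -0-11,0-1-1,0-11-,00--1
  m9 ⊆ 0--01 [E]
  m10 ⊆ 01-10 [E]
  m12 ⊆ -11-0,011--
  m13 ⊆ 0--01,0-1-1,011--
  m14 ⊆ -11-0,0-11-,01-10,011--
  m15 ⊆ 0-1-1,0-11-,011--
  m16 ⊆ -000-,1-000,100--
  m17 ⊆ -00-1,-000-,100--
  m18 ⊆ 100-- [E]
  m23 ⊆ -0-11 [E]
  m24 ⊆ 1-000,11-00
  m28 ⊆ -11-0,11-00
  m30 ⊆ -11-0 [E]
E = {-0-11, -000-, -11-0, 0--01, 0-11-, 01-10, 100--}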